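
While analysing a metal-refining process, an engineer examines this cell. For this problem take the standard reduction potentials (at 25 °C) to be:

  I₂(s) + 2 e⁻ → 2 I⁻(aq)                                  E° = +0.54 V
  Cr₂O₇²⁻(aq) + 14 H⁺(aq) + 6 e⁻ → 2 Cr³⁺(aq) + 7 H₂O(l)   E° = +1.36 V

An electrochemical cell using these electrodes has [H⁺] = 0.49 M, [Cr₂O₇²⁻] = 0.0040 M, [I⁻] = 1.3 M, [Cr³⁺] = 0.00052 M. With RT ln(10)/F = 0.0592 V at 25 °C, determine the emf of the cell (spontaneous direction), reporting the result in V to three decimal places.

Cr₂O₇²⁻/Cr³⁺ is the cathode (higher E°), I₂/I⁻ the anode: E°cell = +1.36 − (+0.54) = +0.82 V, n = 6.
Overall: Cr₂O₇²⁻(aq) + 14 H⁺(aq) + 6 I⁻(aq) → 2 Cr³⁺(aq) + 7 H₂O(l) + 3 I₂(s)
Q = [Cr³⁺]^2 / ([Cr₂O₇²⁻]·[H⁺]^14·[I⁻]^6); log Q = -0.516.
E = E° − (0.0592/n) log Q = +0.82 − (0.0592/6)(-0.516) = +0.825 V.

+0.825 V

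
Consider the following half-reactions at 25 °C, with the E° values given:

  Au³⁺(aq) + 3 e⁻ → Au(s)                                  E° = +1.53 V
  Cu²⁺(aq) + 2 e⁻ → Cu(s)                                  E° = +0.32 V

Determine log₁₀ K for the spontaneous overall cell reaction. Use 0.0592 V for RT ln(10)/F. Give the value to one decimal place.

Cathode: Au³⁺/Au; anode: Cu²⁺/Cu. E°cell = +1.21 V, n = 6.
log K = nE°cell / 0.0592 = (6)(+1.21) / 0.0592 = 122.6.

122.6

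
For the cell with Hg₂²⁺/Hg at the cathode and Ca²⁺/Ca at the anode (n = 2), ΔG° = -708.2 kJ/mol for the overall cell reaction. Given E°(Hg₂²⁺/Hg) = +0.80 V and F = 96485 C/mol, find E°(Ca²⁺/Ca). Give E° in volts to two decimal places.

-2.87 V

E°cell = −ΔG°/(nF) = −(-708.2×10³)/((2)(96485)) = +3.670 V.
Since Hg₂²⁺/Hg is the cathode and Ca²⁺/Ca the anode, E°cell = E°(Hg₂²⁺/Hg) − E°(Ca²⁺/Ca).
So E°(Ca²⁺/Ca) = E°(Hg₂²⁺/Hg) − E°cell = (+0.80) − (+3.670) = -2.87 V.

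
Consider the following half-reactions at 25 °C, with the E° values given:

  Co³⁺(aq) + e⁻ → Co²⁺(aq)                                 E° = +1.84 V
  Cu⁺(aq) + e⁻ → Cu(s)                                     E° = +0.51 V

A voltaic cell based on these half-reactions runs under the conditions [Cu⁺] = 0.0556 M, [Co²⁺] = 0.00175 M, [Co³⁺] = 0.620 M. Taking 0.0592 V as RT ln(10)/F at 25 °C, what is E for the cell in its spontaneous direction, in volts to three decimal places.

Co³⁺/Co²⁺ is the cathode (higher E°), Cu⁺/Cu the anode: E°cell = +1.84 − (+0.51) = +1.33 V, n = 1.
Overall: Co³⁺(aq) + Cu(s) → Co²⁺(aq) + Cu⁺(aq)
Q = [Co²⁺]·[Cu⁺] / ([Co³⁺]); log Q = -3.804.
E = E° − (0.0592/n) log Q = +1.33 − (0.0592/1)(-3.804) = +1.555 V.

+1.555 V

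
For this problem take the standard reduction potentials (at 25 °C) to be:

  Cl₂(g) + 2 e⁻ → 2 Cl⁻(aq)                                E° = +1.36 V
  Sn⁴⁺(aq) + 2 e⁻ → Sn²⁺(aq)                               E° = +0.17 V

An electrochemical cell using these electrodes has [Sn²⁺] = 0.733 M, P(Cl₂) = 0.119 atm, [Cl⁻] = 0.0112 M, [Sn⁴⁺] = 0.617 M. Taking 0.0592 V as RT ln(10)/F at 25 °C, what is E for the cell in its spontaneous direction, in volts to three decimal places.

+1.280 V

Cl₂/Cl⁻ is the cathode (higher E°), Sn⁴⁺/Sn²⁺ the anode: E°cell = +1.36 − (+0.17) = +1.19 V, n = 2.
Overall: Cl₂(g) + Sn²⁺(aq) → 2 Cl⁻(aq) + Sn⁴⁺(aq)
Q = [Cl⁻]^2·[Sn⁴⁺] / (P(Cl₂)·[Sn²⁺]); log Q = -3.052.
E = E° − (0.0592/n) log Q = +1.19 − (0.0592/2)(-3.052) = +1.280 V.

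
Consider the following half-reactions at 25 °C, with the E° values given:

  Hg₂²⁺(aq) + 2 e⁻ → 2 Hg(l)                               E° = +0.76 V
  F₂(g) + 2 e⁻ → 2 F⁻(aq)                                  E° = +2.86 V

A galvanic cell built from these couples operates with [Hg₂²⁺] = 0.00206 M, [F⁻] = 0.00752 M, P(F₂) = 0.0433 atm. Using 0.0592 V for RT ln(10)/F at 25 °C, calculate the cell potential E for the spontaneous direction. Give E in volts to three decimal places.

F₂/F⁻ is the cathode (higher E°), Hg₂²⁺/Hg the anode: E°cell = +2.86 − (+0.76) = +2.10 V, n = 2.
Overall: F₂(g) + 2 Hg(l) → 2 F⁻(aq) + Hg₂²⁺(aq)
Q = [F⁻]^2·[Hg₂²⁺] / (P(F₂)); log Q = -5.570.
E = E° − (0.0592/n) log Q = +2.10 − (0.0592/2)(-5.570) = +2.265 V.

+2.265 V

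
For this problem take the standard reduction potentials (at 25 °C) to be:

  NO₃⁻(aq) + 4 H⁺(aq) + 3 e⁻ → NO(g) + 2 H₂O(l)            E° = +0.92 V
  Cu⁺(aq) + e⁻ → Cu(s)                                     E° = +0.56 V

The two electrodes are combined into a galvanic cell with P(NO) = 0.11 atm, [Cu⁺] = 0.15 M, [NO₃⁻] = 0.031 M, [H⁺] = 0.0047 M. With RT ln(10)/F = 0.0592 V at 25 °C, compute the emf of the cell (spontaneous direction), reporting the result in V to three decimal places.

NO₃⁻/NO is the cathode (higher E°), Cu⁺/Cu the anode: E°cell = +0.92 − (+0.56) = +0.36 V, n = 3.
Overall: NO₃⁻(aq) + 4 H⁺(aq) + 3 Cu(s) → NO(g) + 2 H₂O(l) + 3 Cu⁺(aq)
Q = P(NO)·[Cu⁺]^3 / ([NO₃⁻]·[H⁺]^4); log Q = 7.390.
E = E° − (0.0592/n) log Q = +0.36 − (0.0592/3)(7.390) = +0.214 V.

+0.214 V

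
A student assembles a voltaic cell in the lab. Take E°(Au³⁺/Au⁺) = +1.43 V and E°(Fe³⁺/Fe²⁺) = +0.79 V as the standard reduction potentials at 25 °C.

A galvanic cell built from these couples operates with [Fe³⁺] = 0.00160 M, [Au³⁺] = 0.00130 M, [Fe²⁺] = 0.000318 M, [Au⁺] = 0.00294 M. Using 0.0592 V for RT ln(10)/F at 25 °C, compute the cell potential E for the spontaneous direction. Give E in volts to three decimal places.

Au³⁺/Au⁺ is the cathode (higher E°), Fe³⁺/Fe²⁺ the anode: E°cell = +1.43 − (+0.79) = +0.64 V, n = 2.
Overall: Au³⁺(aq) + 2 Fe²⁺(aq) → Au⁺(aq) + 2 Fe³⁺(aq)
Q = [Au⁺]·[Fe³⁺]^2 / ([Au³⁺]·[Fe²⁺]^2); log Q = 1.758.
E = E° − (0.0592/n) log Q = +0.64 − (0.0592/2)(1.758) = +0.588 V.

+0.588 V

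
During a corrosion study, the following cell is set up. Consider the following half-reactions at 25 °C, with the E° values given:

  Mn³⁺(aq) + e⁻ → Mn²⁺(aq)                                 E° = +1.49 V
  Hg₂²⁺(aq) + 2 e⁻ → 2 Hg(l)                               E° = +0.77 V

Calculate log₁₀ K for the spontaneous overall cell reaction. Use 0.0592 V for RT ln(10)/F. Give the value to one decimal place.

24.3

Cathode: Mn³⁺/Mn²⁺; anode: Hg₂²⁺/Hg. E°cell = +0.72 V, n = 2.
log K = nE°cell / 0.0592 = (2)(+0.72) / 0.0592 = 24.3.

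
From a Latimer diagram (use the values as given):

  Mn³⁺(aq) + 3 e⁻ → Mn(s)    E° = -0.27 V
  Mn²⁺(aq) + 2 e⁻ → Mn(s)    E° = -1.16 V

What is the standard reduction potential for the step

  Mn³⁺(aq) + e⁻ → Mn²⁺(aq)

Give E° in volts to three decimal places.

+1.510 V

Sequential free energies add, so n₃E°₃ = n₁E°₁ + n₂E°₂.
With n₃ = 3, and the known step contributing 2×(-1.16) V, the unknown satisfies 1·E° = 3×(-0.27) − 2×(-1.16) = +1.510.
E° = +1.510 / 1 = +1.510 V.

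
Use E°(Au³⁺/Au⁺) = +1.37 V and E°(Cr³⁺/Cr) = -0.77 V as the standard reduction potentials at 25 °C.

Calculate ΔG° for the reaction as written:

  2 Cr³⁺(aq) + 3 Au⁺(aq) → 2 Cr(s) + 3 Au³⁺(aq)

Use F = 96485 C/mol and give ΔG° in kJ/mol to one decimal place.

+1238.9 kJ/mol

As written, Cr³⁺/Cr is reduced (cathode) and Au³⁺/Au⁺ is oxidised (anode), so E°cell = (-0.77) − (+1.37) = -2.14 V.
Balancing electrons gives n = 6.
ΔG° = −nFE° = −(6)(96485)(-2.14) = 1,238,867 J = +1238.9 kJ/mol.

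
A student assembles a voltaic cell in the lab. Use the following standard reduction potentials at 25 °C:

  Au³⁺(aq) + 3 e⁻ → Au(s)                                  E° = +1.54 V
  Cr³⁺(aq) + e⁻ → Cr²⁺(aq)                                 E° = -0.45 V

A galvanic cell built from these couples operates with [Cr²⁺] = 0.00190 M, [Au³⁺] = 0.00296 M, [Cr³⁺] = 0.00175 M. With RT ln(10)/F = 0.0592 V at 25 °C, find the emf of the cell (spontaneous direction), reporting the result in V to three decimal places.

Au³⁺/Au is the cathode (higher E°), Cr³⁺/Cr²⁺ the anode: E°cell = +1.54 − (-0.45) = +1.99 V, n = 3.
Overall: Au³⁺(aq) + 3 Cr²⁺(aq) → Au(s) + 3 Cr³⁺(aq)
Q = [Cr³⁺]^3 / ([Au³⁺]·[Cr²⁺]^3); log Q = 2.422.
E = E° − (0.0592/n) log Q = +1.99 − (0.0592/3)(2.422) = +1.942 V.

+1.942 V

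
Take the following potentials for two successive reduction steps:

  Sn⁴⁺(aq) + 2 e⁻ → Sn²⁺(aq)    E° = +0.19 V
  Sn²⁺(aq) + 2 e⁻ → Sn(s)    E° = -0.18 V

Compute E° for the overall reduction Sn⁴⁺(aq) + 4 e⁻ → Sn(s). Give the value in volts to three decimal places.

+0.005 V

Since ΔG° = −nFE° is additive over sequential reductions, n₃E°₃ = n₁E°₁ + n₂E°₂.
E°₃ = (2×+0.19 + 2×-0.18) / 4 = (+0.020) / 4 = +0.005 V.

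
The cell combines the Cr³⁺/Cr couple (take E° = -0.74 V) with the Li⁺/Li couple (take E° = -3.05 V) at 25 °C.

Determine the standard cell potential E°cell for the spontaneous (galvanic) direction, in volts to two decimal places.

The Cr³⁺/Cr couple has the higher reduction potential, so it is the cathode; Li⁺/Li is oxidised at the anode.
E°cell = E°(cathode) − E°(anode) = (-0.74) − (-3.05) = +2.31 V.

+2.31 V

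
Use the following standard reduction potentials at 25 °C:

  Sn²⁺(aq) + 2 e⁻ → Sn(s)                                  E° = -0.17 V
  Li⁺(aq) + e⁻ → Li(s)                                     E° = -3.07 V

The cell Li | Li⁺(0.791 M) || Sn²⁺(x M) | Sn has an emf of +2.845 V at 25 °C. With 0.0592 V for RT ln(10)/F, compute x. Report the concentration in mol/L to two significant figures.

Sn²⁺/Sn is the cathode, Li⁺/Li the anode: E°cell = +2.90 V, n = 2.
Overall reaction: Sn²⁺(aq) + 2 Li(s) → Sn(s) + 2 Li⁺(aq); Q = [Li⁺]^2/[Sn²⁺]^1.
From E = E° − (0.0592/n) log Q: log Q = (E° − E)·n/0.0592 = (+2.90 − (+2.845))·2/0.0592 = 1.8581.
So 1·log[Sn²⁺] = 2·log(0.791) − log Q = -0.2036 − (1.8581) = -2.0617; [Sn²⁺] = 10^(-2.0617) ≈ 0.0087 M.

0.0087 M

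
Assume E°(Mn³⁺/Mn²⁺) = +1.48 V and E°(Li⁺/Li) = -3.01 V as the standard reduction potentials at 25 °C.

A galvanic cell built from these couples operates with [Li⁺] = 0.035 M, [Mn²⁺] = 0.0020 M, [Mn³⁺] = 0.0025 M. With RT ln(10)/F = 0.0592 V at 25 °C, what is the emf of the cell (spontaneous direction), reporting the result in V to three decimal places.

Mn³⁺/Mn²⁺ is the cathode (higher E°), Li⁺/Li the anode: E°cell = +1.48 − (-3.01) = +4.49 V, n = 1.
Overall: Mn³⁺(aq) + Li(s) → Mn²⁺(aq) + Li⁺(aq)
Q = [Mn²⁺]·[Li⁺] / ([Mn³⁺]); log Q = -1.553.
E = E° − (0.0592/n) log Q = +4.49 − (0.0592/1)(-1.553) = +4.582 V.

+4.582 V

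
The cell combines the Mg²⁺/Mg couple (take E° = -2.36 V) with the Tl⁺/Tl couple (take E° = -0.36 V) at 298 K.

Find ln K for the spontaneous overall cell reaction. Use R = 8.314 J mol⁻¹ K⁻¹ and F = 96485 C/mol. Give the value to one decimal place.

Cathode: Tl⁺/Tl; anode: Mg²⁺/Mg. E°cell = (-0.36) − (-2.36) = +2.00 V, with n = 2.
ΔG° = −nFE° = −RT ln K, so ln K = nFE°/(RT) = (2)(96485)(+2.00) / ((8.314)(298)) = 155.773.

155.8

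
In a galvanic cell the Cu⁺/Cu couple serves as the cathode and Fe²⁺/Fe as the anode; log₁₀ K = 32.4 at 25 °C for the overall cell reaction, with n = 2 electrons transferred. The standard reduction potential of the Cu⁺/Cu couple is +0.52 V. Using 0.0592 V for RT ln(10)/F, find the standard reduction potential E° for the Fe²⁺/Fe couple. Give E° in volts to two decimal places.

-0.44 V

E°cell = (0.0592/n)·log K = (0.0592/2)(32.4) = +0.959 V.
Since Cu⁺/Cu is the cathode and Fe²⁺/Fe the anode, E°cell = E°(Cu⁺/Cu) − E°(Fe²⁺/Fe).
So E°(Fe²⁺/Fe) = E°(Cu⁺/Cu) − E°cell = (+0.52) − (+0.959) = -0.44 V.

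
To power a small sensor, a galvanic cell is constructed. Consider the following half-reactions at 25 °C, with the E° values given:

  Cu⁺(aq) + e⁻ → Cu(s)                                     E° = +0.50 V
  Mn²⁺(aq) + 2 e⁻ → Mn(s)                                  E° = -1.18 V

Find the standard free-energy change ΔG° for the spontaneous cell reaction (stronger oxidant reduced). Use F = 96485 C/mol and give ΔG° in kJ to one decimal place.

Cu⁺/Cu (E° = +0.50 V) is the cathode; Mn²⁺/Mn (E° = -1.18 V) is the anode, so E°cell = +1.68 V.
Balancing electrons gives n = 2 (lcm of 1 and 2).
ΔG° = −nFE° = −(2)(96485)(+1.68) = -324,190 J = -324.2 kJ.

-324.2 kJ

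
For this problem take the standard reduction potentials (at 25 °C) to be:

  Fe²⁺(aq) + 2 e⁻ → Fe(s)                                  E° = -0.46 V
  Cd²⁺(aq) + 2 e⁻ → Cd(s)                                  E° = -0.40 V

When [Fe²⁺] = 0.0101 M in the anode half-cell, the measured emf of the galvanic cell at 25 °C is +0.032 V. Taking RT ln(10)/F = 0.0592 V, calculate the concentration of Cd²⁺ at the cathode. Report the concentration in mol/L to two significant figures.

Cd²⁺/Cd is the cathode, Fe²⁺/Fe the anode: E°cell = +0.06 V, n = 2.
Overall reaction: Cd²⁺(aq) + Fe(s) → Cd(s) + Fe²⁺(aq); Q = [Fe²⁺]^1/[Cd²⁺]^1.
From E = E° − (0.0592/n) log Q: log Q = (E° − E)·n/0.0592 = (+0.06 − (+0.032))·2/0.0592 = 0.9459.
So 1·log[Cd²⁺] = 1·log(0.0101) − log Q = -1.9957 − (0.9459) = -2.9416; [Cd²⁺] = 10^(-2.9416) ≈ 0.0011 M.

0.0011 M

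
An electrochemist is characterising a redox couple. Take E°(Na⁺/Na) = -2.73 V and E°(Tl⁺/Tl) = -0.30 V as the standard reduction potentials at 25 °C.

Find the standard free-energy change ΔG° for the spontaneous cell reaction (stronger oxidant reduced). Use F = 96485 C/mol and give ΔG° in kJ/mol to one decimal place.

-234.5 kJ/mol

Tl⁺/Tl (E° = -0.30 V) is the cathode; Na⁺/Na (E° = -2.73 V) is the anode, so E°cell = +2.43 V.
Balancing electrons gives n = 1 (lcm of 1 and 1).
ΔG° = −nFE° = −(1)(96485)(+2.43) = -234,459 J = -234.5 kJ/mol.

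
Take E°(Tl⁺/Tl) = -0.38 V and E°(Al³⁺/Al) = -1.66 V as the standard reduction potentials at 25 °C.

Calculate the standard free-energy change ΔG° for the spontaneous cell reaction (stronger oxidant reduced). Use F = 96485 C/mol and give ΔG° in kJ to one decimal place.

-370.5 kJ

Tl⁺/Tl (E° = -0.38 V) is the cathode; Al³⁺/Al (E° = -1.66 V) is the anode, so E°cell = +1.28 V.
Balancing electrons gives n = 3 (lcm of 1 and 3).
ΔG° = −nFE° = −(3)(96485)(+1.28) = -370,502 J = -370.5 kJ.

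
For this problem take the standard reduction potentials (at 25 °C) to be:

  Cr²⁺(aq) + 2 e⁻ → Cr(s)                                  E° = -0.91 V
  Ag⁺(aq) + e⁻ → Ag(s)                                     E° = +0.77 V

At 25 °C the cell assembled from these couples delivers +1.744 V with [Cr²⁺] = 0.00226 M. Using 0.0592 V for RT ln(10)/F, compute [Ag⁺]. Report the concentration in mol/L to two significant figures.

0.57 M

Ag⁺/Ag is the cathode, Cr²⁺/Cr the anode: E°cell = +1.68 V, n = 2.
Overall reaction: 2 Ag⁺(aq) + Cr(s) → 2 Ag(s) + Cr²⁺(aq); Q = [Cr²⁺]^1/[Ag⁺]^2.
From E = E° − (0.0592/n) log Q: log Q = (E° − E)·n/0.0592 = (+1.68 − (+1.744))·2/0.0592 = -2.1622.
So 2·log[Ag⁺] = 1·log(0.00226) − log Q = -2.6459 − (-2.1622) = -0.4837; log[Ag⁺] = -0.4837 / 2 = -0.2419; [Ag⁺] = 10^(-0.2419) ≈ 0.57 M.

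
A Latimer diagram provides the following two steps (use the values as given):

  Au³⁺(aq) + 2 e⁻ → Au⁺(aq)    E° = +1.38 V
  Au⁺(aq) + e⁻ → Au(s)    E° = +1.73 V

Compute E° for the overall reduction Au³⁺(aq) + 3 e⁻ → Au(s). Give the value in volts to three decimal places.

Adding the free-energy changes (−nFE°) of the two steps gives −n₃FE°₃ = −n₁FE°₁ − n₂FE°₂.
E°₃ = (2×+1.38 + 1×+1.73) / 3 = (+4.490) / 3 = +1.497 V.
Simply averaging or adding the two E° values would be wrong; the electron-weighted sum is required.

+1.497 V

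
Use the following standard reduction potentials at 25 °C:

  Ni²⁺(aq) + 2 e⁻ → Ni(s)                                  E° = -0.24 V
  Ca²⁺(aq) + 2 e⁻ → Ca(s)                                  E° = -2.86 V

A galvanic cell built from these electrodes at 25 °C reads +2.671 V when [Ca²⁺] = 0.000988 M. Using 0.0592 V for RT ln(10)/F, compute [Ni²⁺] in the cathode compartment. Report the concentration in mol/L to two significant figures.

0.052 M

Ni²⁺/Ni is the cathode, Ca²⁺/Ca the anode: E°cell = +2.62 V, n = 2.
Overall reaction: Ni²⁺(aq) + Ca(s) → Ni(s) + Ca²⁺(aq); Q = [Ca²⁺]^1/[Ni²⁺]^1.
From E = E° − (0.0592/n) log Q: log Q = (E° − E)·n/0.0592 = (+2.62 − (+2.671))·2/0.0592 = -1.7230.
So 1·log[Ni²⁺] = 1·log(0.000988) − log Q = -3.0052 − (-1.7230) = -1.2822; [Ni²⁺] = 10^(-1.2822) ≈ 0.052 M.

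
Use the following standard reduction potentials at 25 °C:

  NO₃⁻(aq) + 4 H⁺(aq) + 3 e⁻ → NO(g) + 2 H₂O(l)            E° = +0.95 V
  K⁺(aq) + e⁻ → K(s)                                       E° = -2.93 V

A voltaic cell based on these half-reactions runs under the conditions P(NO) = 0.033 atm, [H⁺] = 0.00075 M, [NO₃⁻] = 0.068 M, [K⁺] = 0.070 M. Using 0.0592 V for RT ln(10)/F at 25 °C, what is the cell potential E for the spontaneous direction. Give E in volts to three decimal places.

NO₃⁻/NO is the cathode (higher E°), K⁺/K the anode: E°cell = +0.95 − (-2.93) = +3.88 V, n = 3.
Overall: NO₃⁻(aq) + 4 H⁺(aq) + 3 K(s) → NO(g) + 2 H₂O(l) + 3 K⁺(aq)
Q = P(NO)·[K⁺]^3 / ([NO₃⁻]·[H⁺]^4); log Q = 8.721.
E = E° − (0.0592/n) log Q = +3.88 − (0.0592/3)(8.721) = +3.708 V.

+3.708 V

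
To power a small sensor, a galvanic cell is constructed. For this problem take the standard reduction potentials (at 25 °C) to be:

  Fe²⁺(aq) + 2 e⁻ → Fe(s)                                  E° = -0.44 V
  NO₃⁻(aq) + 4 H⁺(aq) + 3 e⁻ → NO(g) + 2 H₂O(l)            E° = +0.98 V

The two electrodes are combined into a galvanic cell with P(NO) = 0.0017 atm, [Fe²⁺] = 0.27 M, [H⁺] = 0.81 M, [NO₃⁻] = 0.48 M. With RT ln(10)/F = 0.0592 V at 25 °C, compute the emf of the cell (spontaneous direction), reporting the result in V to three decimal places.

+1.478 V

NO₃⁻/NO is the cathode (higher E°), Fe²⁺/Fe the anode: E°cell = +0.98 − (-0.44) = +1.42 V, n = 6.
Overall: 2 NO₃⁻(aq) + 8 H⁺(aq) + 3 Fe(s) → 2 NO(g) + 4 H₂O(l) + 3 Fe²⁺(aq)
Q = P(NO)^2·[Fe²⁺]^3 / ([NO₃⁻]^2·[H⁺]^8); log Q = -5.875.
E = E° − (0.0592/n) log Q = +1.42 − (0.0592/6)(-5.875) = +1.478 V.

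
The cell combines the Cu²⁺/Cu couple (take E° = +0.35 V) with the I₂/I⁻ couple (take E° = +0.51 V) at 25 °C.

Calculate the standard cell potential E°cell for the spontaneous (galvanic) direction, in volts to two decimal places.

The I₂/I⁻ couple has the higher reduction potential, so it is the cathode; Cu²⁺/Cu is oxidised at the anode.
E°cell = E°(cathode) − E°(anode) = (+0.51) − (+0.35) = +0.16 V.

+0.16 V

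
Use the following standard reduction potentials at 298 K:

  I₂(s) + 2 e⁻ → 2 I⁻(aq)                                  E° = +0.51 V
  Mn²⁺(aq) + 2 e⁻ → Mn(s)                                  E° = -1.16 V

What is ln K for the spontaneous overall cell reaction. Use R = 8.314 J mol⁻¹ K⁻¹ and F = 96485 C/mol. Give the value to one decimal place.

Cathode: I₂/I⁻; anode: Mn²⁺/Mn. E°cell = (+0.51) − (-1.16) = +1.67 V, with n = 2.
ΔG° = −nFE° = −RT ln K, so ln K = nFE°/(RT) = (2)(96485)(+1.67) / ((8.314)(298)) = 130.071.

130.1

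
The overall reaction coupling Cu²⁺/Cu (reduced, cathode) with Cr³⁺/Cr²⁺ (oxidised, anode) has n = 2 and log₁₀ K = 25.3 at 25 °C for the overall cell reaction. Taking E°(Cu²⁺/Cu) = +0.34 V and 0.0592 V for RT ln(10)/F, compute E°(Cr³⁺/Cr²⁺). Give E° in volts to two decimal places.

E°cell = (0.0592/n)·log K = (0.0592/2)(25.3) = +0.749 V.
Since Cu²⁺/Cu is the cathode and Cr³⁺/Cr²⁺ the anode, E°cell = E°(Cu²⁺/Cu) − E°(Cr³⁺/Cr²⁺).
So E°(Cr³⁺/Cr²⁺) = E°(Cu²⁺/Cu) − E°cell = (+0.34) − (+0.749) = -0.41 V.

-0.41 V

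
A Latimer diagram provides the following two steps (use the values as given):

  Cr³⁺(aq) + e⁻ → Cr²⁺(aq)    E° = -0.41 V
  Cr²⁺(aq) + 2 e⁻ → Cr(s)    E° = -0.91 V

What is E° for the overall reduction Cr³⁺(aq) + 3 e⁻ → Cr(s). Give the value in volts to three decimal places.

-0.743 V

Since ΔG° = −nFE° is additive over sequential reductions, n₃E°₃ = n₁E°₁ + n₂E°₂.
E°₃ = (1×-0.41 + 2×-0.91) / 3 = (-2.230) / 3 = -0.743 V.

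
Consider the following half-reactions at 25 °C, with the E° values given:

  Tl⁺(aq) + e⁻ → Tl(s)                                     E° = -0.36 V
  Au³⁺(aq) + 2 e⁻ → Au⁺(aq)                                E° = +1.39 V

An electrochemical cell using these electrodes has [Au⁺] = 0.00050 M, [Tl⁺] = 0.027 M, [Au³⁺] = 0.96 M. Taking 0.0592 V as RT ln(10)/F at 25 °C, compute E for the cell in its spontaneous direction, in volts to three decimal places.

+1.940 V

Au³⁺/Au⁺ is the cathode (higher E°), Tl⁺/Tl the anode: E°cell = +1.39 − (-0.36) = +1.75 V, n = 2.
Overall: Au³⁺(aq) + 2 Tl(s) → Au⁺(aq) + 2 Tl⁺(aq)
Q = [Au⁺]·[Tl⁺]^2 / ([Au³⁺]); log Q = -6.421.
E = E° − (0.0592/n) log Q = +1.75 − (0.0592/2)(-6.421) = +1.940 V.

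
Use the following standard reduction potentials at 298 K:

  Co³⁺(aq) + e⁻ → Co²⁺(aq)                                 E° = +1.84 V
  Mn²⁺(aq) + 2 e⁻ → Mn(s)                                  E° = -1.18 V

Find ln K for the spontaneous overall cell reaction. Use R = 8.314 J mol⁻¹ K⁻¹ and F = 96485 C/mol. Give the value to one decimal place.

235.2

Cathode: Co³⁺/Co²⁺; anode: Mn²⁺/Mn. E°cell = (+1.84) − (-1.18) = +3.02 V, with n = 2.
ΔG° = −nFE° = −RT ln K, so ln K = nFE°/(RT) = (2)(96485)(+3.02) / ((8.314)(298)) = 235.218.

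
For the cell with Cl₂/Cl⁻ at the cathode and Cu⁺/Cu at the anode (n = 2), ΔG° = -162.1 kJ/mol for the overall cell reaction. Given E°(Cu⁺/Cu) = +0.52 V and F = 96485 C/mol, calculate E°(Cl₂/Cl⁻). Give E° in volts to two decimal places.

+1.36 V

E°cell = −ΔG°/(nF) = −(-162.1×10³)/((2)(96485)) = +0.840 V.
Since Cl₂/Cl⁻ is the cathode and Cu⁺/Cu the anode, E°cell = E°(Cl₂/Cl⁻) − E°(Cu⁺/Cu).
So E°(Cl₂/Cl⁻) = E°cell + E°(Cu⁺/Cu) = +0.840 + (+0.52) = +1.36 V.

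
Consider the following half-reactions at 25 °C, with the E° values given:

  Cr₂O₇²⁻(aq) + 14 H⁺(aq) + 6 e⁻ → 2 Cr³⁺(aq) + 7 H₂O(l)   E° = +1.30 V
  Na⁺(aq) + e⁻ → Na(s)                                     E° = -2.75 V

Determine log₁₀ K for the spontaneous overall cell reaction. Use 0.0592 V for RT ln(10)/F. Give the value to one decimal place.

Cathode: Cr₂O₇²⁻/Cr³⁺; anode: Na⁺/Na. E°cell = +4.05 V, n = 6.
log K = nE°cell / 0.0592 = (6)(+4.05) / 0.0592 = 410.5.

410.5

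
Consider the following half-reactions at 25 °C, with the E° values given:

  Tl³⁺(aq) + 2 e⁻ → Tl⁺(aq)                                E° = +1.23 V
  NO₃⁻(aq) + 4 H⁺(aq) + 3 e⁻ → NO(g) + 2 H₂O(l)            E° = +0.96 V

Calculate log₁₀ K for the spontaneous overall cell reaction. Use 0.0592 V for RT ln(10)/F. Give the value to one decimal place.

Cathode: Tl³⁺/Tl⁺; anode: NO₃⁻/NO. E°cell = +0.27 V, n = 6.
log K = nE°cell / 0.0592 = (6)(+0.27) / 0.0592 = 27.4.

27.4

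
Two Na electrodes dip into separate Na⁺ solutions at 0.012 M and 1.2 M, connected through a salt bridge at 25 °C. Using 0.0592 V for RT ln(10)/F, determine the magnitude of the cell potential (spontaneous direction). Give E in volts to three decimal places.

+0.118 V

For a concentration cell E°cell = 0. The 1.2 M side is the cathode (reduction is favoured where [Na⁺] is higher).
With n = 1, E = −(0.0592/1) log([Na⁺]ₐₙ/[Na⁺]꜀ₐₜ) = −(0.0592/1) log(0.012/1.2) = −(0.0592/1)(-2.000) = +0.118 V.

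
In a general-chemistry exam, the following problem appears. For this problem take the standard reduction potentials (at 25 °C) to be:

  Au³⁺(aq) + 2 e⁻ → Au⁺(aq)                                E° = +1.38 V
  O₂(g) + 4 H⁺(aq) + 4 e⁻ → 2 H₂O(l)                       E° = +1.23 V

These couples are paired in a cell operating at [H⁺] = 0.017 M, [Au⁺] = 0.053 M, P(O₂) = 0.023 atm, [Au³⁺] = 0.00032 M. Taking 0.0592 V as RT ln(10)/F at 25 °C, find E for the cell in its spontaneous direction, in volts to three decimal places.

Au³⁺/Au⁺ is the cathode (higher E°), O₂/H₂O the anode: E°cell = +1.38 − (+1.23) = +0.15 V, n = 4.
Overall: 2 Au³⁺(aq) + 2 H₂O(l) → 2 Au⁺(aq) + O₂(g) + 4 H⁺(aq)
Q = [Au⁺]^2·P(O₂)·[H⁺]^4 / ([Au³⁺]^2); log Q = -4.278.
E = E° − (0.0592/n) log Q = +0.15 − (0.0592/4)(-4.278) = +0.213 V.

+0.213 V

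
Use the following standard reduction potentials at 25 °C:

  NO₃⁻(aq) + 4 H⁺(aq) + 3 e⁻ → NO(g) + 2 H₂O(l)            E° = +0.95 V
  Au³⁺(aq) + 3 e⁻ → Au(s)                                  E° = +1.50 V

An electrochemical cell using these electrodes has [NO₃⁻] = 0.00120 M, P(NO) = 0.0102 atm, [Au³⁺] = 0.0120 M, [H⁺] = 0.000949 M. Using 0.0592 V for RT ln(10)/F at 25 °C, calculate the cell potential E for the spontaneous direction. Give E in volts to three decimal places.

Au³⁺/Au is the cathode (higher E°), NO₃⁻/NO the anode: E°cell = +1.50 − (+0.95) = +0.55 V, n = 3.
Overall: Au³⁺(aq) + NO(g) + 2 H₂O(l) → Au(s) + NO₃⁻(aq) + 4 H⁺(aq)
Q = [NO₃⁻]·[H⁺]^4 / ([Au³⁺]·P(NO)); log Q = -11.100.
E = E° − (0.0592/n) log Q = +0.55 − (0.0592/3)(-11.100) = +0.769 V.

+0.769 V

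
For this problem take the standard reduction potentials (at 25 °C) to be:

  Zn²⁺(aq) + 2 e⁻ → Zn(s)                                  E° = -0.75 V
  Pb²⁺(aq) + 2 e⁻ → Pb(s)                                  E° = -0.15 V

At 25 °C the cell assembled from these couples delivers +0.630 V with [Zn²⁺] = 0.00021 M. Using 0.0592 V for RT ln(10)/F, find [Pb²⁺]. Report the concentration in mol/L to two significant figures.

0.0022 M

Pb²⁺/Pb is the cathode, Zn²⁺/Zn the anode: E°cell = +0.60 V, n = 2.
Overall reaction: Pb²⁺(aq) + Zn(s) → Pb(s) + Zn²⁺(aq); Q = [Zn²⁺]^1/[Pb²⁺]^1.
From E = E° − (0.0592/n) log Q: log Q = (E° − E)·n/0.0592 = (+0.60 − (+0.630))·2/0.0592 = -1.0135.
So 1·log[Pb²⁺] = 1·log(0.00021) − log Q = -3.6778 − (-1.0135) = -2.6643; [Pb²⁺] = 10^(-2.6643) ≈ 0.0022 M.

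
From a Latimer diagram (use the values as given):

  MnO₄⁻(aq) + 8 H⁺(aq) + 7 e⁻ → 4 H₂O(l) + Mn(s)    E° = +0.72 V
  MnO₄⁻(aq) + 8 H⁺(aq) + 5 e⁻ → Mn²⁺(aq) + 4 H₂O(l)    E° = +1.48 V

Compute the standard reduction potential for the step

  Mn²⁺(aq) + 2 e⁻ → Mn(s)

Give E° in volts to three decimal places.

-1.180 V

Sequential free energies add, so n₃E°₃ = n₁E°₁ + n₂E°₂.
With n₃ = 7, and the known step contributing 5×(+1.48) V, the unknown satisfies 2·E° = 7×(+0.72) − 5×(+1.48) = -2.360.
E° = -2.360 / 2 = -1.180 V.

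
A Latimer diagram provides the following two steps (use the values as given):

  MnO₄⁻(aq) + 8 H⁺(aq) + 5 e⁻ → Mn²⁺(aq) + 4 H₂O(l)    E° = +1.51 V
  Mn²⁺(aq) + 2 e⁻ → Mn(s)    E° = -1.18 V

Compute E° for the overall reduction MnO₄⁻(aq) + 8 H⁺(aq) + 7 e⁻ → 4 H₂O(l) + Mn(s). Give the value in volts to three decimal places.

Adding the free-energy changes (−nFE°) of the two steps gives −n₃FE°₃ = −n₁FE°₁ − n₂FE°₂.
E°₃ = (5×+1.51 + 2×-1.18) / 7 = (+5.190) / 7 = +0.741 V.

+0.741 V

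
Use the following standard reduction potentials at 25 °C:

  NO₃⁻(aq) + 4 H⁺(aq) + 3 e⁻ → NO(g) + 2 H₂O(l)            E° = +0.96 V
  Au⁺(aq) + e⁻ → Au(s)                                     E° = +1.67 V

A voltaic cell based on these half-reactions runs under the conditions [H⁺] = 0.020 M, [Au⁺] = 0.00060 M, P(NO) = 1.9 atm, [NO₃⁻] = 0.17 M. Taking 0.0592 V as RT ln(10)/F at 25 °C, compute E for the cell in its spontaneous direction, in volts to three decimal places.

Au⁺/Au is the cathode (higher E°), NO₃⁻/NO the anode: E°cell = +1.67 − (+0.96) = +0.71 V, n = 3.
Overall: 3 Au⁺(aq) + NO(g) + 2 H₂O(l) → 3 Au(s) + NO₃⁻(aq) + 4 H⁺(aq)
Q = [NO₃⁻]·[H⁺]^4 / ([Au⁺]^3·P(NO)); log Q = 1.821.
E = E° − (0.0592/n) log Q = +0.71 − (0.0592/3)(1.821) = +0.674 V.

+0.674 V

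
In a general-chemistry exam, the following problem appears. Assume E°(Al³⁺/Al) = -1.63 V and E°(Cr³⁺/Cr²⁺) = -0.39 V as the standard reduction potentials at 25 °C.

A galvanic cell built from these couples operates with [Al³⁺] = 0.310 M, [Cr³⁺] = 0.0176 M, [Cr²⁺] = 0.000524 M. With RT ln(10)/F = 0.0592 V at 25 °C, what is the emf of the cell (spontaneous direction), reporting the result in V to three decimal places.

+1.340 V

Cr³⁺/Cr²⁺ is the cathode (higher E°), Al³⁺/Al the anode: E°cell = -0.39 − (-1.63) = +1.24 V, n = 3.
Overall: 3 Cr³⁺(aq) + Al(s) → 3 Cr²⁺(aq) + Al³⁺(aq)
Q = [Cr²⁺]^3·[Al³⁺] / ([Cr³⁺]^3); log Q = -5.087.
E = E° − (0.0592/n) log Q = +1.24 − (0.0592/3)(-5.087) = +1.340 V.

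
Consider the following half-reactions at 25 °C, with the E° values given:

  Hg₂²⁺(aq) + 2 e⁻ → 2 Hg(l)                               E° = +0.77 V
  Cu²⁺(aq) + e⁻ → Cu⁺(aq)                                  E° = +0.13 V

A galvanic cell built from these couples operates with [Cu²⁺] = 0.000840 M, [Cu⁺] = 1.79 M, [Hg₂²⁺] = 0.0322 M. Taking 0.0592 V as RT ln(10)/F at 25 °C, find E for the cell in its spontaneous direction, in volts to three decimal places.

+0.793 V

Hg₂²⁺/Hg is the cathode (higher E°), Cu²⁺/Cu⁺ the anode: E°cell = +0.77 − (+0.13) = +0.64 V, n = 2.
Overall: Hg₂²⁺(aq) + 2 Cu⁺(aq) → 2 Hg(l) + 2 Cu²⁺(aq)
Q = [Cu²⁺]^2 / ([Hg₂²⁺]·[Cu⁺]^2); log Q = -5.165.
E = E° − (0.0592/n) log Q = +0.64 − (0.0592/2)(-5.165) = +0.793 V.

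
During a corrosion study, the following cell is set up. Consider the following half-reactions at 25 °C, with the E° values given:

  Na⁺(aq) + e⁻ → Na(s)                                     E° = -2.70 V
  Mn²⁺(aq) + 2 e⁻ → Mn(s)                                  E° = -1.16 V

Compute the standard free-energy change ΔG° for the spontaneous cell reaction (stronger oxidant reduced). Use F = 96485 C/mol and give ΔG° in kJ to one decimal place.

Mn²⁺/Mn (E° = -1.16 V) is the cathode; Na⁺/Na (E° = -2.70 V) is the anode, so E°cell = +1.54 V.
Balancing electrons gives n = 2 (lcm of 2 and 1).
ΔG° = −nFE° = −(2)(96485)(+1.54) = -297,174 J = -297.2 kJ.

-297.2 kJ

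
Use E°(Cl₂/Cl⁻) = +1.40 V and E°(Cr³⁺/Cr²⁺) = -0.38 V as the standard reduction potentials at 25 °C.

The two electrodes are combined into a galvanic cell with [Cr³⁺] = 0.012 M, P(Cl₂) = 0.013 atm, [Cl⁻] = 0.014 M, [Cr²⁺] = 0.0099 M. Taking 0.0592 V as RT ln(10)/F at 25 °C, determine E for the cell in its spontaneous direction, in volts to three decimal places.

Cl₂/Cl⁻ is the cathode (higher E°), Cr³⁺/Cr²⁺ the anode: E°cell = +1.40 − (-0.38) = +1.78 V, n = 2.
Overall: Cl₂(g) + 2 Cr²⁺(aq) → 2 Cl⁻(aq) + 2 Cr³⁺(aq)
Q = [Cl⁻]^2·[Cr³⁺]^2 / (P(Cl₂)·[Cr²⁺]^2); log Q = -1.655.
E = E° − (0.0592/n) log Q = +1.78 − (0.0592/2)(-1.655) = +1.829 V.

+1.829 V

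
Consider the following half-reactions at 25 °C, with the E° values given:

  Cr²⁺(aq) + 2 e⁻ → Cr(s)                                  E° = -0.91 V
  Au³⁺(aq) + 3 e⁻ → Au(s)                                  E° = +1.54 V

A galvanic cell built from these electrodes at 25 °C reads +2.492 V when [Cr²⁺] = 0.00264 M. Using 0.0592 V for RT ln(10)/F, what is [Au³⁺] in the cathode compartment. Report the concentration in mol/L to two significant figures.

Au³⁺/Au is the cathode, Cr²⁺/Cr the anode: E°cell = +2.45 V, n = 6.
Overall reaction: 2 Au³⁺(aq) + 3 Cr(s) → 2 Au(s) + 3 Cr²⁺(aq); Q = [Cr²⁺]^3/[Au³⁺]^2.
From E = E° − (0.0592/n) log Q: log Q = (E° − E)·n/0.0592 = (+2.45 − (+2.492))·6/0.0592 = -4.2568.
So 2·log[Au³⁺] = 3·log(0.00264) − log Q = -7.7352 − (-4.2568) = -3.4784; log[Au³⁺] = -3.4784 / 2 = -1.7392; [Au³⁺] = 10^(-1.7392) ≈ 0.018 M.

0.018 M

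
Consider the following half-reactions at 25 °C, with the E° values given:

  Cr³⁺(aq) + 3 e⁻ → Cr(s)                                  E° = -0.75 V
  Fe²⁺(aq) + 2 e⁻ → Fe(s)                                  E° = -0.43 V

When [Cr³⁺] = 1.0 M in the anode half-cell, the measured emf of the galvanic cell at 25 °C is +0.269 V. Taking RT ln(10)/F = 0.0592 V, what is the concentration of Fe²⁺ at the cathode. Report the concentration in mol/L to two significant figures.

Fe²⁺/Fe is the cathode, Cr³⁺/Cr the anode: E°cell = +0.32 V, n = 6.
Overall reaction: 3 Fe²⁺(aq) + 2 Cr(s) → 3 Fe(s) + 2 Cr³⁺(aq); Q = [Cr³⁺]^2/[Fe²⁺]^3.
From E = E° − (0.0592/n) log Q: log Q = (E° − E)·n/0.0592 = (+0.32 − (+0.269))·6/0.0592 = 5.1689.
So 3·log[Fe²⁺] = 2·log(1) − log Q = 0.0000 − (5.1689) = -5.1689; log[Fe²⁺] = -5.1689 / 3 = -1.7230; [Fe²⁺] = 10^(-1.7230) ≈ 0.019 M.

0.019 M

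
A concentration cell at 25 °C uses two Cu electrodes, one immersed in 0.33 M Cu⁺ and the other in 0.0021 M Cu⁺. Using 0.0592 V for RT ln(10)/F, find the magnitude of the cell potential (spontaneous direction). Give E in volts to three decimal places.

+0.130 V

For a concentration cell E°cell = 0. The 0.33 M side is the cathode (reduction is favoured where [Cu⁺] is higher).
With n = 1, E = −(0.0592/1) log([Cu⁺]ₐₙ/[Cu⁺]꜀ₐₜ) = −(0.0592/1) log(0.0021/0.33) = −(0.0592/1)(-2.196) = +0.130 V.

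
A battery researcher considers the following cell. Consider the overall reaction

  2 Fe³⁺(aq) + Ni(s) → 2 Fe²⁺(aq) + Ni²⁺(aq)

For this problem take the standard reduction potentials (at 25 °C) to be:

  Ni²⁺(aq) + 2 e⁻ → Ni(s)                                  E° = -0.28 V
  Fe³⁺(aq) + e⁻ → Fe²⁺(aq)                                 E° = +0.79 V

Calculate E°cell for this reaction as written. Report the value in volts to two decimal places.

+1.07 V

The Fe³⁺/Fe²⁺ couple has the higher reduction potential, so it is the cathode; Ni²⁺/Ni is oxidised at the anode.
E°cell = E°(cathode) − E°(anode) = (+0.79) − (-0.28) = +1.07 V.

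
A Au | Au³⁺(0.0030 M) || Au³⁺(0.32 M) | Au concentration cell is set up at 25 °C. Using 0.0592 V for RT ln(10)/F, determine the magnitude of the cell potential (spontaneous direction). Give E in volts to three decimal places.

+0.040 V

For a concentration cell E°cell = 0. The 0.32 M side is the cathode (reduction is favoured where [Au³⁺] is higher).
With n = 3, E = −(0.0592/3) log([Au³⁺]ₐₙ/[Au³⁺]꜀ₐₜ) = −(0.0592/3) log(0.003/0.32) = −(0.0592/3)(-2.028) = +0.040 V.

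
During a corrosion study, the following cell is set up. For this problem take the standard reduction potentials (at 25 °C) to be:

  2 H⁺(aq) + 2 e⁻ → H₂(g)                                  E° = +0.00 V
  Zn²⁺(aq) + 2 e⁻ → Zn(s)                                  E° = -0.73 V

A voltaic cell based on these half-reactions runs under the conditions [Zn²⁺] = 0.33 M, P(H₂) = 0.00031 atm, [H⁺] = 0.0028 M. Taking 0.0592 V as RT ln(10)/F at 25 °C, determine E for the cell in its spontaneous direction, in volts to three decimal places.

+0.697 V

H⁺/H₂ is the cathode (higher E°), Zn²⁺/Zn the anode: E°cell = +0.00 − (-0.73) = +0.73 V, n = 2.
Overall: 2 H⁺(aq) + Zn(s) → H₂(g) + Zn²⁺(aq)
Q = P(H₂)·[Zn²⁺] / ([H⁺]^2); log Q = 1.116.
E = E° − (0.0592/n) log Q = +0.73 − (0.0592/2)(1.116) = +0.697 V.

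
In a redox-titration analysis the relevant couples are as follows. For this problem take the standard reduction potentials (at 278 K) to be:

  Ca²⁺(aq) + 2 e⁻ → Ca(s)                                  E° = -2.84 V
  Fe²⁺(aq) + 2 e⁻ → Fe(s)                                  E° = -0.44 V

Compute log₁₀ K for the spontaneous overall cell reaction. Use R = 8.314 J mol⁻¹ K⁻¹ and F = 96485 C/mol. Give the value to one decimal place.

87.0

Cathode: Fe²⁺/Fe; anode: Ca²⁺/Ca. E°cell = (-0.44) − (-2.84) = +2.40 V, with n = 2.
ΔG° = −nFE° = −RT ln K, so ln K = nFE°/(RT) = (2)(96485)(+2.40) / ((8.314)(278)) = 200.376.
log₁₀ K = 200.376 / ln 10 = 87.0.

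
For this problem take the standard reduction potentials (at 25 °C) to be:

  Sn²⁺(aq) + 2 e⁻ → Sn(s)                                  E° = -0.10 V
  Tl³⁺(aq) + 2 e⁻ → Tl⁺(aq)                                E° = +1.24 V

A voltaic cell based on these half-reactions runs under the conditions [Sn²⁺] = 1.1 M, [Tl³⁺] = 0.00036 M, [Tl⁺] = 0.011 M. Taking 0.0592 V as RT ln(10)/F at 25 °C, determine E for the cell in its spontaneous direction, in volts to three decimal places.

Tl³⁺/Tl⁺ is the cathode (higher E°), Sn²⁺/Sn the anode: E°cell = +1.24 − (-0.10) = +1.34 V, n = 2.
Overall: Tl³⁺(aq) + Sn(s) → Tl⁺(aq) + Sn²⁺(aq)
Q = [Tl⁺]·[Sn²⁺] / ([Tl³⁺]); log Q = 1.526.
E = E° − (0.0592/n) log Q = +1.34 − (0.0592/2)(1.526) = +1.295 V.

+1.295 V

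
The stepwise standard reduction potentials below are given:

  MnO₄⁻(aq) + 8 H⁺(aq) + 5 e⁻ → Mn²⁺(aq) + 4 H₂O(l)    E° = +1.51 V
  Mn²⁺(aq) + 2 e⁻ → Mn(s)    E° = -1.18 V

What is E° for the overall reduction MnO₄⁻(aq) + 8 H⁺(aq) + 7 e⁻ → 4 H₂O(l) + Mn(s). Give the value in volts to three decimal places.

Since ΔG° = −nFE° is additive over sequential reductions, n₃E°₃ = n₁E°₁ + n₂E°₂.
E°₃ = (5×+1.51 + 2×-1.18) / 7 = (+5.190) / 7 = +0.741 V.

+0.741 V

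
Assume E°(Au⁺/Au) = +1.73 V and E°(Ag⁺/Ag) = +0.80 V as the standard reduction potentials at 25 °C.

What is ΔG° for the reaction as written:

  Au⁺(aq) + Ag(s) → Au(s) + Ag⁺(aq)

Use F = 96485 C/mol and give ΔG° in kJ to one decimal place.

As written, Au⁺/Au is reduced (cathode) and Ag⁺/Ag is oxidised (anode), so E°cell = (+1.73) − (+0.80) = +0.93 V.
Balancing electrons gives n = 1.
ΔG° = −nFE° = −(1)(96485)(+0.93) = -89,731 J = -89.7 kJ.

-89.7 kJ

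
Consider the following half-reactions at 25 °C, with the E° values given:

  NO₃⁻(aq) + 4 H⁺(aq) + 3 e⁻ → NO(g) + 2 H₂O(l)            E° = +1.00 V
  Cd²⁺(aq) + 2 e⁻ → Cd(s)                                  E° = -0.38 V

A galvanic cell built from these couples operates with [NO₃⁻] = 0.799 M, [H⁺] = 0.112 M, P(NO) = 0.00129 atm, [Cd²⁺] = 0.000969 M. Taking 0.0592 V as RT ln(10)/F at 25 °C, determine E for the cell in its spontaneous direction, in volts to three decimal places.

+1.449 V

NO₃⁻/NO is the cathode (higher E°), Cd²⁺/Cd the anode: E°cell = +1.00 − (-0.38) = +1.38 V, n = 6.
Overall: 2 NO₃⁻(aq) + 8 H⁺(aq) + 3 Cd(s) → 2 NO(g) + 4 H₂O(l) + 3 Cd²⁺(aq)
Q = P(NO)^2·[Cd²⁺]^3 / ([NO₃⁻]^2·[H⁺]^8); log Q = -7.019.
E = E° − (0.0592/n) log Q = +1.38 − (0.0592/6)(-7.019) = +1.449 V.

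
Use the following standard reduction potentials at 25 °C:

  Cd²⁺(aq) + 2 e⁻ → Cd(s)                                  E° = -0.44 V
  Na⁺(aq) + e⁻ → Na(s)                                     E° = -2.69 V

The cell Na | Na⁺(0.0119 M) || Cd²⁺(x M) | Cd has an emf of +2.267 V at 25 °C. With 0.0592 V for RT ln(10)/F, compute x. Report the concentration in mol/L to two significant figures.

Cd²⁺/Cd is the cathode, Na⁺/Na the anode: E°cell = +2.25 V, n = 2.
Overall reaction: Cd²⁺(aq) + 2 Na(s) → Cd(s) + 2 Na⁺(aq); Q = [Na⁺]^2/[Cd²⁺]^1.
From E = E° − (0.0592/n) log Q: log Q = (E° − E)·n/0.0592 = (+2.25 − (+2.267))·2/0.0592 = -0.5743.
So 1·log[Cd²⁺] = 2·log(0.0119) − log Q = -3.8489 − (-0.5743) = -3.2746; [Cd²⁺] = 10^(-3.2746) ≈ 0.00053 M.

0.00053 M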